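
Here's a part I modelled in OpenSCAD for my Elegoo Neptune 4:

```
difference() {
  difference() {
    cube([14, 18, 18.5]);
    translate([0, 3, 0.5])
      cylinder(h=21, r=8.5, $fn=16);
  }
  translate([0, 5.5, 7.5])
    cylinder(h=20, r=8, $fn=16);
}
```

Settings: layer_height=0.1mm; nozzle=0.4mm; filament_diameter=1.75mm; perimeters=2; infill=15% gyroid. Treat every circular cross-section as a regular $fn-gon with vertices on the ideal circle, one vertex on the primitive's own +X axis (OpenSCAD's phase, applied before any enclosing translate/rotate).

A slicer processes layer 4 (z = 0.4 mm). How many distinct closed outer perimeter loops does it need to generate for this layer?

1

At z = 0.4 mm: the cube is present — its section is the full 14×18 rectangle; the cylinder at (0, 3) is absent (z outside [0.5, 21.5]); After the difference (first − rest): none of the subtracted shapes is present at this height, so the 14×18 cube is unchanged — 1 connected region; the cylinder at (0, 5.5) is absent (z outside [7.5, 27.5]); After the difference (first − rest): none of the subtracted shapes is present at this height, so that combined region is unchanged — 1 connected region. The result has 1 disconnected region.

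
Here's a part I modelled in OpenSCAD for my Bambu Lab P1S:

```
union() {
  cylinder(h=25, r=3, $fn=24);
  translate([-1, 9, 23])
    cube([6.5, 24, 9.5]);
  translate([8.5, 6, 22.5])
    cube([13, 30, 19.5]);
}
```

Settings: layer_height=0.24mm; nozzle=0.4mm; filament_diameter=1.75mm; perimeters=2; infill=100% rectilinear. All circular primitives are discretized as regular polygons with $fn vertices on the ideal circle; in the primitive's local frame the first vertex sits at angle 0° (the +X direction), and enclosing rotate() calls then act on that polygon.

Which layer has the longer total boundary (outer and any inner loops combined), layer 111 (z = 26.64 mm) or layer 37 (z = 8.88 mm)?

layer 111 (z = 26.64 mm)

Layer 111 (z = 26.64): the cylinder is absent (z outside [0, 25]); the cube at (-1, 9) (footprint 6.5×24) is included at this height (perimeter 61.00 mm); the 13×30 cube at (8.5, 6) contributes its full rectangle (perimeter 86.00 mm); Merging all regions: the 2 present regions are separate (no shared area or edge), so areas and boundary lengths simply add and each stays a separate island — boundary = 147.00 mm. So its perimeter = 147.00 mm. Layer 37 (z = 8.88): the r=3 cylinder gives a regular 24-gon of circumradius 3 (constant along its height) (perimeter = 2·24·3.000·sin(180°/24) = 18.80 mm); the cube at (-1, 9) does not reach this height (z outside [23, 32.5]); the cube at (8.5, 6) is absent (z outside [22.5, 42]); Merging all regions: only the r=3 cylinder is present, so the union is just that shape — boundary = 18.80 mm. So its perimeter = 18.80 mm. Layer 111 is larger (147.00 vs 18.80 mm).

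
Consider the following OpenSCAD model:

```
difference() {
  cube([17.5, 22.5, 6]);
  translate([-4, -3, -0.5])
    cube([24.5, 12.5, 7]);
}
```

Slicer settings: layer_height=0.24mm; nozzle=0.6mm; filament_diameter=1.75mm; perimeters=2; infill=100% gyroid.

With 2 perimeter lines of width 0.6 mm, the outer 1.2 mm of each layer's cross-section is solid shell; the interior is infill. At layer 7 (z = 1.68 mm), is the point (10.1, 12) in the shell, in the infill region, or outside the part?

infill

At z = 1.68 mm: the 17.5×22.5 cube contributes its full rectangle; the 24.5×12.5 cube at (-4, -3) contributes its full rectangle; Taking the first minus the rest: starting from the 17.5×22.5 cube, the 24.5×12.5 cube at (-4, -3) partially overlaps it — only the 166.25 mm² overlap (of its 306.25 mm²) is removed, clipping the outline — 1 connected region. Overall, the cross-section is a single solid region. The nearest boundary edge runs (17.50, 9.50)→(0.00, 9.50); distance from the point to it = 2.50 mm. The point is inside the cross-section and 2.50 mm from the nearest boundary — more than the 1.2 mm shell width (2 × 0.6), so it's in the infill interior.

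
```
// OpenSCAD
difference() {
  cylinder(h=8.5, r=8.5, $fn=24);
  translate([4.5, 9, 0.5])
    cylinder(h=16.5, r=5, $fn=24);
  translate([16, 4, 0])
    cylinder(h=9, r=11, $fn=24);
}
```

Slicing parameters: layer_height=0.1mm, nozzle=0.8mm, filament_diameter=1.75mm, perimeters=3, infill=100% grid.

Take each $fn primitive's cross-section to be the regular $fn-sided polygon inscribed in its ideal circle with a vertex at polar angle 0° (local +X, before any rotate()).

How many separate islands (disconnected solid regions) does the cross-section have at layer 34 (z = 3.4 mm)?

1

At z = 3.4 mm: the r=8.5 cylinder gives a regular 24-gon of circumradius 8.5 (constant along its height); the r=5 cylinder at (4.5, 9) gives a regular 24-gon of circumradius 5 (constant along its height); the r=11 cylinder at (16, 4) gives a regular 24-gon of circumradius 11 (constant along its height); After the difference (first − rest): starting from the r=8.5 cylinder, the r=5 cylinder at (4.5, 9) partially overlaps it — only the 19.47 mm² overlap (of its 77.65 mm²) is removed, clipping the outline; the r=11 cylinder at (16, 4) partially overlaps it — only the 17.06 mm² overlap (of its 375.81 mm²) is removed, clipping the outline — 1 connected region. Overall, the cross-section is a single solid region. Island count = 1.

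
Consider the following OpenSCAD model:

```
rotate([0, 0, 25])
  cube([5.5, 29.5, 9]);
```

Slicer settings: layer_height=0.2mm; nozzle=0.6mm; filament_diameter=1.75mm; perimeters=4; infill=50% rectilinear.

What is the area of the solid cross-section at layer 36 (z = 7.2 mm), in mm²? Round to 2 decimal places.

At z = 7.2 mm: the 5.5×29.5 cube contributes its full rectangle (area 162.25 mm²); (rotated 25° about Z; rotation is an isometry so areas/perimeters/island counts are preserved). Overall, the cross-section is a single solid region. Net area = 162.25 mm².

162.25 mm²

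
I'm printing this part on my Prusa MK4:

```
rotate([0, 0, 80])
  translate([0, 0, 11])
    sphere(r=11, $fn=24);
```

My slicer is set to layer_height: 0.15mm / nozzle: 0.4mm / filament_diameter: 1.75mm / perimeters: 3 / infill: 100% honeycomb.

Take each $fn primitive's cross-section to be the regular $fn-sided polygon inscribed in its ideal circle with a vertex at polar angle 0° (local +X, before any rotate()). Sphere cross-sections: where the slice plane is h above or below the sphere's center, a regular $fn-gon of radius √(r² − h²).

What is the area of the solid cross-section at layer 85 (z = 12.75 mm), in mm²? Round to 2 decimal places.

366.29 mm²

At z = 12.75 mm: the r=11 sphere contributes a regular 24-gon of circumradius √(11²−1.75²) = 10.860 (area = (24/2)·10.860²·sin(360°/24) = 366.29 mm²); (rotated 80° about Z; rotation is an isometry so areas/perimeters/island counts are preserved). Overall, the cross-section is a single solid region. Net area = 366.29 mm².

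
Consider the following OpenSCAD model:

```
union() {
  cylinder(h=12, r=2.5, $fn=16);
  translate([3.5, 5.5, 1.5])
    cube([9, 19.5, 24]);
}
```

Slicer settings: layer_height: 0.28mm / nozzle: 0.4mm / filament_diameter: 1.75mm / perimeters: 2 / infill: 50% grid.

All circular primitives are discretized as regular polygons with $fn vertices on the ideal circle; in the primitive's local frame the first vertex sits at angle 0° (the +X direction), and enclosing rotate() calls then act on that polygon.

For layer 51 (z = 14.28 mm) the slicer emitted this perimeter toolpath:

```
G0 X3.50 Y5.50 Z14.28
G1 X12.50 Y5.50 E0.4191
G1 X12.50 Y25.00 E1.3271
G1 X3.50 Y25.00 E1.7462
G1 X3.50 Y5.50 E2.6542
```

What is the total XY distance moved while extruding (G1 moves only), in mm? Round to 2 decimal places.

57.00 mm

Sum the Euclidean lengths of each G1 segment: total = 57.00 mm.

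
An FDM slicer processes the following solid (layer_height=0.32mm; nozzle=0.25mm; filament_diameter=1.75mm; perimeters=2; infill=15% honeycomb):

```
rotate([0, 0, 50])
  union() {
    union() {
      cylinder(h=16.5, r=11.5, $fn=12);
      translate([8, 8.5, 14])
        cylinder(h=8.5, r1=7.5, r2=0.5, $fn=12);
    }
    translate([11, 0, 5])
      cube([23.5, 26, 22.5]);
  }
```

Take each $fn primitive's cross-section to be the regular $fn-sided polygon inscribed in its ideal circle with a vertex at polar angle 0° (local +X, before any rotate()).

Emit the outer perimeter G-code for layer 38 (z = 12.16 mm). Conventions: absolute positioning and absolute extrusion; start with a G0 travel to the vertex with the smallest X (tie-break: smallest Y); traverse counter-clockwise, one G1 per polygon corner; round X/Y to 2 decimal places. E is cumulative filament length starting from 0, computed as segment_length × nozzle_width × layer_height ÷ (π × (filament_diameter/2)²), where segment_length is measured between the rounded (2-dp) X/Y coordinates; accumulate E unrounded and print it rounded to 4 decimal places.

G0 X-12.85 Y25.14 Z12.16
G1 X5.64 Y9.63 E0.8027
G1 X2.00 Y11.33 E0.9363
G1 X-3.93 Y10.81 E1.1343
G1 X-8.81 Y7.39 E1.3325
G1 X-11.33 Y2.00 E1.5304
G1 X-10.81 Y-3.93 E1.7284
G1 X-7.39 Y-8.81 E1.9266
G1 X-2.00 Y-11.33 E2.1245
G1 X3.93 Y-10.81 E2.3225
G1 X8.81 Y-7.39 E2.5207
G1 X11.33 Y-2.00 E2.7186
G1 X10.81 Y3.93 E2.9166
G1 X7.39 Y8.81 E3.1148
G1 X22.18 Y26.43 E3.8799
G1 X2.26 Y43.14 E4.7447
G1 X-12.85 Y25.14 E5.5263

At z = 12.16 mm: the r=11.5 cylinder gives a regular 12-gon of circumradius 11.5 (constant along its height); the cone at (8, 8.5) does not reach this height (z outside [14, 22.5]); Merging all regions: only the r=11.5 cylinder is present, so the union is just that shape — 1 connected region; the cube at (11, 0) (footprint 23.5×26) is included at this height; Merging all regions: the regions partially overlap (shared area 0.47 mm²), so overlapping operands fuse into one piece — 1 connected region; (rotated 50° about Z; rotation is an isometry so areas/perimeters/island counts are preserved). The outline is a single polygon with 16 vertices. Extrusion per mm of travel: 0.25 × 0.32 / (π × 0.875²) = 0.033260. Accumulating E over each segment gives final E = 5.5263.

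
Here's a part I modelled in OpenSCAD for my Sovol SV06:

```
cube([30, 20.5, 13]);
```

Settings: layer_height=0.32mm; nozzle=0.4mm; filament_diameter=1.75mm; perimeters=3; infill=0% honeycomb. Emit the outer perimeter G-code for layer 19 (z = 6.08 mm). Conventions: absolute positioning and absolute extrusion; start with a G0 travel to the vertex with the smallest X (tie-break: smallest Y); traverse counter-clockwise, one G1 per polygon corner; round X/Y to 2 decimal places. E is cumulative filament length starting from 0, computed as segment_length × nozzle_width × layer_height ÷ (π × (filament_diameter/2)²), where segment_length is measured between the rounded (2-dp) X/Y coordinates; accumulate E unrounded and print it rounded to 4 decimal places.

G0 X0.00 Y0.00 Z6.08
G1 X30.00 Y0.00 E1.5965
G1 X30.00 Y20.50 E2.6874
G1 X0.00 Y20.50 E4.2839
G1 X0.00 Y0.00 E5.3748

At z = 6.08 mm: the cube is present — its section is the full 30×20.5 rectangle. The outline is a single polygon with 4 vertices. Extrusion per mm of travel: 0.4 × 0.32 / (π × 0.875²) = 0.053216. Accumulating E over each segment gives final E = 5.3748.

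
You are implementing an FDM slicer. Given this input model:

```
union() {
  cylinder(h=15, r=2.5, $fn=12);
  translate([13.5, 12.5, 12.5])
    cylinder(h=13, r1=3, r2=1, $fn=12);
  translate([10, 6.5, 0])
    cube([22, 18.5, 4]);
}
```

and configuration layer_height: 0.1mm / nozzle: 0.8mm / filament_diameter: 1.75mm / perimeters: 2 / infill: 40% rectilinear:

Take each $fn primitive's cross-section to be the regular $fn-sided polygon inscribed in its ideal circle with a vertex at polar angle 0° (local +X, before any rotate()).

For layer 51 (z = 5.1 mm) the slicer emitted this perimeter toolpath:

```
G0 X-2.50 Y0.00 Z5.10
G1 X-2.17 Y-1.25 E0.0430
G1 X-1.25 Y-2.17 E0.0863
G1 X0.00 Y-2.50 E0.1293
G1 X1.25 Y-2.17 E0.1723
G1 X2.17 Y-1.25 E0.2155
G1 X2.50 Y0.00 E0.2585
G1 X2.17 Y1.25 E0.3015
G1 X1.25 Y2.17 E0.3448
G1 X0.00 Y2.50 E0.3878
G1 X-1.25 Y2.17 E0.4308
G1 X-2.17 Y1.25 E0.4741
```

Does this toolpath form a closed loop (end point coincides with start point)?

no

Start point (G0): (-2.50, 0.00). End point (last G1): the path does not return to the start — open.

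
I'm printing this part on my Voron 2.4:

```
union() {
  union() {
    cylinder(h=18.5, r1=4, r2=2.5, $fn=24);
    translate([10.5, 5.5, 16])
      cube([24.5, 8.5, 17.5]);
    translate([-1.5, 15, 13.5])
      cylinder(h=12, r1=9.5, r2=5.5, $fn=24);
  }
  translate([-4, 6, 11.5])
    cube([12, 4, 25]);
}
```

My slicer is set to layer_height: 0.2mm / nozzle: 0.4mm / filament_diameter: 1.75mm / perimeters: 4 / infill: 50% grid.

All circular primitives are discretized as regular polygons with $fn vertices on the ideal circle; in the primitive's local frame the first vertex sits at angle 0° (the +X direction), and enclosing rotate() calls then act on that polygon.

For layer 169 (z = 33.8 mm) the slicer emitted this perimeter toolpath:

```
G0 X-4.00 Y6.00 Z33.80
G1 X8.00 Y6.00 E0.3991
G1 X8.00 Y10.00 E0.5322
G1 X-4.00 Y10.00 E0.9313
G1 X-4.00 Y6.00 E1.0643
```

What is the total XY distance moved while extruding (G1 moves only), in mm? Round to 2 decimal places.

Sum the Euclidean lengths of each G1 segment: total = 32.00 mm.

32.00 mm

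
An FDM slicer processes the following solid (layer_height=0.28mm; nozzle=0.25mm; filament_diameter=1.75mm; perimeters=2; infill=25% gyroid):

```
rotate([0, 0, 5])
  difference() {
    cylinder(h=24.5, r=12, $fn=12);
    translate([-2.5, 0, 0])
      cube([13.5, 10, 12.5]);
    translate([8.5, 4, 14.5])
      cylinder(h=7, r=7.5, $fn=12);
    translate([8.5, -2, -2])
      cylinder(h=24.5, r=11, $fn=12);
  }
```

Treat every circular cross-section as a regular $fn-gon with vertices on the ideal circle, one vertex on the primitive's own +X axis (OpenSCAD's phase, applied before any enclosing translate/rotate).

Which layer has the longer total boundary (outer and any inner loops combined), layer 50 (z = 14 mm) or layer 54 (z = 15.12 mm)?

Layer 50 (z = 14): the cylinder: section is a regular 12-gon, circumradius r=12 (perimeter = 2·12·12.000·sin(180°/12) = 74.54 mm); the cube at (-2.5, 0) is not intersected at this z (z outside [0, 12.5]); the cylinder at (8.5, 4) is absent (z outside [14.5, 21.5]); the cylinder at (8.5, -2): section is a regular 12-gon, circumradius r=11 (perimeter = 2·12·11.000·sin(180°/12) = 68.33 mm); Subtracting the remaining from the first: starting from the r=12 cylinder, the r=11 cylinder at (8.5, -2) partially overlaps it — only the 204.70 mm² overlap (of its 363.00 mm²) is removed, clipping the outline — boundary = 75.82 mm; (whole slice rotated 5° about Z — lengths, areas and connectivity unchanged). So its perimeter = 75.82 mm. Layer 54 (z = 15.12): the cylinder: section is a regular 12-gon, circumradius r=12 (perimeter = 2·12·12.000·sin(180°/12) = 74.54 mm); the cube at (-2.5, 0) is not intersected at this z (z outside [0, 12.5]); the r=7.5 cylinder at (8.5, 4) gives a regular 12-gon of circumradius 7.5 (constant along its height) (perimeter = 2·12·7.500·sin(180°/12) = 46.59 mm); the r=11 cylinder at (8.5, -2) gives a regular 12-gon of circumradius 11 (constant along its height) (perimeter = 2·12·11.000·sin(180°/12) = 68.33 mm); Subtracting the remaining from the first: starting from the r=12 cylinder, the r=7.5 cylinder at (8.5, 4) partially overlaps it — only the 106.77 mm² overlap (of its 168.75 mm²) is removed, clipping the outline; the r=11 cylinder at (8.5, -2) partially overlaps it — only the 107.29 mm² overlap (of its 363.00 mm²) is removed, clipping the outline — boundary = 71.90 mm; (rotated 5° about Z; rotation is an isometry so areas/perimeters/island counts are preserved). So its perimeter = 71.90 mm. Layer 50 is larger (75.82 vs 71.90 mm).

layer 50 (z = 14 mm)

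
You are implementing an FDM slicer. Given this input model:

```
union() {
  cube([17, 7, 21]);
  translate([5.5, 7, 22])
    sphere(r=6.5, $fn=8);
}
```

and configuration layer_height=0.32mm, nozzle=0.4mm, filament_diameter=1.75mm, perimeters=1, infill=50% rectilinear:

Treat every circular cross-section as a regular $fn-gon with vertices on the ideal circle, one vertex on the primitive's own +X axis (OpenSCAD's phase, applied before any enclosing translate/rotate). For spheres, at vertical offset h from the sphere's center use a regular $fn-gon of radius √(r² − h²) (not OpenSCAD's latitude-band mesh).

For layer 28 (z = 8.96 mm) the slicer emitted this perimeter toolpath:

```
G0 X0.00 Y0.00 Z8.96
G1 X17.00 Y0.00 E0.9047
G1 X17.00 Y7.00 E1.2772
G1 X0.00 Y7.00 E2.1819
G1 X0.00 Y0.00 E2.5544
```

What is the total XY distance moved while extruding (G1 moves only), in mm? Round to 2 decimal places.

Sum the Euclidean lengths of each G1 segment: total = 48.00 mm.

48.00 mm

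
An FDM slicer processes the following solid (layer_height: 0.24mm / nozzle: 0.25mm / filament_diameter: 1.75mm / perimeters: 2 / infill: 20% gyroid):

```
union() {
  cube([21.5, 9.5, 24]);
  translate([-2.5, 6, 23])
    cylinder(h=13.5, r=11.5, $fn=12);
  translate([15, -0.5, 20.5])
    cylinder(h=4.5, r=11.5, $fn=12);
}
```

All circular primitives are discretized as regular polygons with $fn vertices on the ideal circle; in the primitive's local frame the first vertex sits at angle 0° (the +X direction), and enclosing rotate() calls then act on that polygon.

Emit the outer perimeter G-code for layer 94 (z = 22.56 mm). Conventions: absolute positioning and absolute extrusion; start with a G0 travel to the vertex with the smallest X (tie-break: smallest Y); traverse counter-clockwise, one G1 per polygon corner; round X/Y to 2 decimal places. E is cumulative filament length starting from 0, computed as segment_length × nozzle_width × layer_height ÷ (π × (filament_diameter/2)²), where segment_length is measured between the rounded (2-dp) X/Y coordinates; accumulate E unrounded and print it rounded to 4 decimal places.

At z = 22.56 mm: the cube (footprint 21.5×9.5) is included at this height; the cylinder at (-2.5, 6) is not intersected at this z (z outside [23, 36.5]); the r=11.5 cylinder at (15, -0.5) contributes a regular 12-gon of circumradius 11.5; Merging all regions: the regions partially overlap (shared area 150.71 mm²), so overlapping operands fuse into one piece — 1 connected region. The outline is a single polygon with 16 vertices. Extrusion per mm of travel: 0.25 × 0.24 / (π × 0.875²) = 0.024945. Accumulating E over each segment gives final E = 2.0678.

G0 X0.00 Y0.00 Z22.56
G1 X3.63 Y0.00 E0.0906
G1 X3.50 Y-0.50 E0.1034
G1 X5.04 Y-6.25 E0.2519
G1 X9.25 Y-10.46 E0.4004
G1 X15.00 Y-12.00 E0.5489
G1 X20.75 Y-10.46 E0.6974
G1 X24.96 Y-6.25 E0.8459
G1 X26.50 Y-0.50 E0.9944
G1 X24.96 Y5.25 E1.1429
G1 X21.50 Y8.71 E1.2650
G1 X21.50 Y9.50 E1.2847
G1 X20.60 Y9.50 E1.3071
G1 X15.00 Y11.00 E1.4518
G1 X9.40 Y9.50 E1.5964
G1 X0.00 Y9.50 E1.8309
G1 X0.00 Y0.00 E2.0678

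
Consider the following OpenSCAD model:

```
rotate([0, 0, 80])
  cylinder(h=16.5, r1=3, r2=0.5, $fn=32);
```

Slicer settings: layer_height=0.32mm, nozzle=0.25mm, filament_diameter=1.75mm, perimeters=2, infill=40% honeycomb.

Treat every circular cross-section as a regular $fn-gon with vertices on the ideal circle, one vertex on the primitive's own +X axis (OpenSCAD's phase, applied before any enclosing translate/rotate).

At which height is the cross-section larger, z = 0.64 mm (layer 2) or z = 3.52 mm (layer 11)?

layer 2 (z = 0.64 mm)

Layer 2 (z = 0.64): the cone: at t=0.039 of its height the radius interpolates to r₁+(r₂−r₁)t = 2.903, giving a regular 32-gon of that circumradius (area = (32/2)·2.903²·sin(360°/32) = 26.31 mm²); (whole slice rotated 80° about Z — lengths, areas and connectivity unchanged). So its area = 26.31 mm². Layer 11 (z = 3.52): the cone (r1=3→r2=0.5) has section circumradius 2.467 here — a regular 32-gon (area = (32/2)·2.467²·sin(360°/32) = 18.99 mm²); (rotated 80° about Z; rotation is an isometry so areas/perimeters/island counts are preserved). So its area = 18.99 mm². Layer 2 is larger (26.31 vs 18.99 mm²).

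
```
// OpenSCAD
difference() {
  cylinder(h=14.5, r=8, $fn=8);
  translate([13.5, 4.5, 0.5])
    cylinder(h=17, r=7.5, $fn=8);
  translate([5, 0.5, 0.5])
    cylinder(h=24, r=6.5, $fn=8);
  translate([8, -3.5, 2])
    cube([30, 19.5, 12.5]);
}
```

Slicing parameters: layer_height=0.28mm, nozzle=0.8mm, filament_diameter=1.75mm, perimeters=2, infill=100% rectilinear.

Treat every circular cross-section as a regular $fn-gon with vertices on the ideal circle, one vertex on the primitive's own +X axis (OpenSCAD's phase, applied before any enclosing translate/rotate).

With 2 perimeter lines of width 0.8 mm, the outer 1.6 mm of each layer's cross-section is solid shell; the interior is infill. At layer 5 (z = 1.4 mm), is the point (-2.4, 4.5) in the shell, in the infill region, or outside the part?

infill

At z = 1.4 mm: the r=8 cylinder gives a regular 8-gon of circumradius 8 (constant along its height); the r=7.5 cylinder at (13.5, 4.5) contributes a regular 8-gon of circumradius 7.5; the r=6.5 cylinder at (5, 0.5) gives a regular 8-gon of circumradius 6.5 (constant along its height); the cube at (8, -3.5) is not intersected at this z (z outside [2, 14.5]); Subtracting the remaining from the first: starting from the r=8 cylinder, the r=7.5 cylinder at (13.5, 4.5) partially overlaps it — only the 0.63 mm² overlap (of its 159.10 mm²) is removed, clipping the outline; the r=6.5 cylinder at (5, 0.5) partially overlaps it — only the 79.29 mm² overlap (of its 119.50 mm²) is removed, clipping the outline — 1 connected region. Overall, the cross-section is a single solid region. The nearest boundary edge runs (-5.66, 5.66)→(0.00, 8.00); distance from the point to it = 2.32 mm. The point is inside the cross-section and 2.32 mm from the nearest boundary — more than the 1.6 mm shell width (2 × 0.8), so it's in the infill interior.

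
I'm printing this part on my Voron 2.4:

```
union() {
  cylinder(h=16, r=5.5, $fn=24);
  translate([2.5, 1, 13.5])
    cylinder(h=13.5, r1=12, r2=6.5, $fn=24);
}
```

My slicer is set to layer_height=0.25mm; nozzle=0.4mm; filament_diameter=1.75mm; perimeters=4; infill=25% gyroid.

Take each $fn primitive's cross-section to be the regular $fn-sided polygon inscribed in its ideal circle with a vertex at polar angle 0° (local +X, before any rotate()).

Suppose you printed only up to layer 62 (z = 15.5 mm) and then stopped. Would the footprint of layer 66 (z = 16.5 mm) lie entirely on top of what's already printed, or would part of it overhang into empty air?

entirely on top

Compare the two slices. At z = 15.5: the r=5.5 cylinder contributes a regular 24-gon of circumradius 5.5 (area = (24/2)·5.500²·sin(360°/24) = 93.95 mm²); the cone at (2.5, 1) contributes a regular 24-gon of circumradius 11.185 (interpolated between r1=12 and r2=6.5 at t=0.148) (area = (24/2)·11.185²·sin(360°/24) = 388.57 mm²); Combining (union): the r=5.5 cylinder lies entirely inside the cone at (2.5, 1), so the union is just the cone at (2.5, 1) — area = 388.57 mm². At z = 16.5: the cylinder is not intersected at this z (z outside [0, 16]); the cone at (2.5, 1) contributes a regular 24-gon of circumradius 10.778 (interpolated between r1=12 and r2=6.5 at t=0.222) (area = (24/2)·10.778²·sin(360°/24) = 360.77 mm²); Taking the union: only the cone at (2.5, 1) is present, so the union is just that shape — area = 360.77 mm². Checking containment: the cross-section at z = 16.5 is a subset of the cross-section at z = 15.5.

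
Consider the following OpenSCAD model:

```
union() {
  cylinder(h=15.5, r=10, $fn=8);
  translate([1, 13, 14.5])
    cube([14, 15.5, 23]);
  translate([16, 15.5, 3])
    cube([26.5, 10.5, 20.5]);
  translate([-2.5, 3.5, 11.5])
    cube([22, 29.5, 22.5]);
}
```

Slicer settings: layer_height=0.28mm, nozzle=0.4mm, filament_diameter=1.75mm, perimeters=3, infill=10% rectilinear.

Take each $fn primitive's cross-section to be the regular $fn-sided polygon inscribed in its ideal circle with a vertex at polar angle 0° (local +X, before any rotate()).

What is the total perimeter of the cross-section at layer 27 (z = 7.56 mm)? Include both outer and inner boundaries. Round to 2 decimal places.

At z = 7.56 mm: the cylinder: section is a regular 8-gon, circumradius r=10 (perimeter = 2·8·10.000·sin(180°/8) = 61.23 mm); the cube at (1, 13) is absent (z outside [14.5, 37.5]); the 26.5×10.5 cube at (16, 15.5) contributes its full rectangle (perimeter 74.00 mm); the cube at (-2.5, 3.5) is absent (z outside [11.5, 34]); Merging all regions: the 2 present regions are separate (no shared area or edge), so areas and boundary lengths simply add and each stays a separate island — boundary = 135.23 mm. Overall, the cross-section has 2 separate islands. Total boundary length (outer) = 135.23 mm.

135.23 mm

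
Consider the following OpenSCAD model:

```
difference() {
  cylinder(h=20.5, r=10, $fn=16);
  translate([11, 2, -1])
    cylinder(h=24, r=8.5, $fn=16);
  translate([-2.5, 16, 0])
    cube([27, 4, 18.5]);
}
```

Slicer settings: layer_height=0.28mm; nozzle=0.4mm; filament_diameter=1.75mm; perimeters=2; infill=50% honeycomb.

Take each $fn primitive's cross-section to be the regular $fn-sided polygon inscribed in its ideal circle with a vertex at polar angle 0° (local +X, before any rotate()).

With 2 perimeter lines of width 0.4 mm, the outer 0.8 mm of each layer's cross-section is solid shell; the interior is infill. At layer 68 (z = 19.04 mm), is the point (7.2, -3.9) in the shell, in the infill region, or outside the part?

outside

At z = 19.04 mm: the r=10 cylinder gives a regular 16-gon of circumradius 10 (constant along its height); the cylinder at (11, 2): section is a regular 16-gon, circumradius r=8.5; the cube at (-2.5, 16) is absent (z outside [0, 18.5]); After the difference (first − rest): starting from the r=10 cylinder, the r=8.5 cylinder at (11, 2) partially overlaps it — only the 70.95 mm² overlap (of its 221.19 mm²) is removed, clipping the outline — 1 connected region. Overall, the cross-section is a single solid region. The nearest boundary edge runs (4.99, -4.01)→(7.75, -5.85); distance from the point to it = 1.32 mm. The point is not inside any of the regions above, so it lies outside the cross-section (1.32 mm from the nearest boundary).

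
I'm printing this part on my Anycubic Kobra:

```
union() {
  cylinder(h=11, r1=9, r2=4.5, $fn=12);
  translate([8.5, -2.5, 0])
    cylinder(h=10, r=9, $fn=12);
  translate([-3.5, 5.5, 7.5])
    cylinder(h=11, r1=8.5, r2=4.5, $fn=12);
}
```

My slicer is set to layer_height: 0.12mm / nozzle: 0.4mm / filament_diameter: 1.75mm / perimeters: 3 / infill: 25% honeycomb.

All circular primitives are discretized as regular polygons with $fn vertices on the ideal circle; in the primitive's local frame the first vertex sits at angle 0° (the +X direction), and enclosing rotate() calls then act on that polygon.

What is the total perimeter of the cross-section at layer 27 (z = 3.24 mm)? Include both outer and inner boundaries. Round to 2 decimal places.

At z = 3.24 mm: the cone (r1=9→r2=4.5) has section circumradius 7.675 here — a regular 12-gon (perimeter = 2·12·7.675·sin(180°/12) = 47.67 mm); the r=9 cylinder at (8.5, -2.5) gives a regular 12-gon of circumradius 9 (constant along its height) (perimeter = 2·12·9.000·sin(180°/12) = 55.90 mm); the cone at (-3.5, 5.5) is absent (z outside [7.5, 18.5]); Combining (union): the regions partially overlap (shared area 71.24 mm²), so the edge portions inside another operand are dropped and the merged outline is re-measured after clipping — boundary = 70.91 mm. Overall, the cross-section is a single solid region. Total boundary length (outer) = 70.91 mm.

70.91 mm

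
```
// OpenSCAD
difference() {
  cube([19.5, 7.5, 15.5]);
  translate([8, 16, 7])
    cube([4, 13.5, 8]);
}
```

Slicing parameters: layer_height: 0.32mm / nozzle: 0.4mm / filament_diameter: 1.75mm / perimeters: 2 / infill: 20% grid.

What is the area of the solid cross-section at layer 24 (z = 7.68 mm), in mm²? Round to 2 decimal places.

At z = 7.68 mm: the cube is present — its section is the full 19.5×7.5 rectangle (area 146.25 mm²); the cube at (8, 16) (footprint 4×13.5) is included at this height (area 54.00 mm²); Subtracting the remaining from the first: starting from the 19.5×7.5 cube (146.25 mm²), the 4×13.5 cube at (8, 16) misses the remaining region (no effect) — area = 146.25 mm². Overall, the cross-section is a single solid region. Net area = 146.25 mm².

146.25 mm²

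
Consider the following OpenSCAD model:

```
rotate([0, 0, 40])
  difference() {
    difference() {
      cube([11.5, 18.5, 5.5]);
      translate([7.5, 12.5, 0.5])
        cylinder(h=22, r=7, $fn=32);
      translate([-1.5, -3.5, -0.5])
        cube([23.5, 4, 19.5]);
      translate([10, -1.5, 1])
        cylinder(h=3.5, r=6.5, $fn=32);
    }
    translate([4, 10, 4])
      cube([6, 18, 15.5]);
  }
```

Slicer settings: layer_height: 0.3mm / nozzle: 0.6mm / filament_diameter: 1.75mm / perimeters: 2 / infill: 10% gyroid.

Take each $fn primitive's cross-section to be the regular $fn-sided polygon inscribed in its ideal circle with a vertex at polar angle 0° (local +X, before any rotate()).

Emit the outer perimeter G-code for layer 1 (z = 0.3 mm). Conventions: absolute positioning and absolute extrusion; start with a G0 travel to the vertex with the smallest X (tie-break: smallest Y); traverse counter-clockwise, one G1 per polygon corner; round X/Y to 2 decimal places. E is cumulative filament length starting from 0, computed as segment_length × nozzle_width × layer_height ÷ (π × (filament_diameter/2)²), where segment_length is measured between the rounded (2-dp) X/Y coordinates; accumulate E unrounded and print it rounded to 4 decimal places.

G0 X-11.89 Y14.17 Z0.30
G1 X-0.32 Y0.38 E1.3471
G1 X8.49 Y7.78 E2.2081
G1 X-3.08 Y21.56 E3.5546
G1 X-11.89 Y14.17 E4.4152

At z = 0.3 mm: the cube (footprint 11.5×18.5) is included at this height; the cylinder at (7.5, 12.5) is absent (z outside [0.5, 22.5]); the 23.5×4 cube at (-1.5, -3.5) contributes its full rectangle; the cylinder at (10, -1.5) is not intersected at this z (z outside [1, 4.5]); Subtracting the remaining from the first: starting from the 11.5×18.5 cube, the 23.5×4 cube at (-1.5, -3.5) partially overlaps it — only the 5.75 mm² overlap (of its 94.00 mm²) is removed, clipping the outline — 1 connected region; the cube at (4, 10) is absent (z outside [4, 19.5]); Taking the first minus the rest: none of the subtracted shapes is present at this height, so the result so far is unchanged — 1 connected region; (rotated 40° about Z; rotation is an isometry so areas/perimeters/island counts are preserved). The outline is a single polygon with 4 vertices. Extrusion per mm of travel: 0.6 × 0.3 / (π × 0.875²) = 0.074835. Accumulating E over each segment gives final E = 4.4152.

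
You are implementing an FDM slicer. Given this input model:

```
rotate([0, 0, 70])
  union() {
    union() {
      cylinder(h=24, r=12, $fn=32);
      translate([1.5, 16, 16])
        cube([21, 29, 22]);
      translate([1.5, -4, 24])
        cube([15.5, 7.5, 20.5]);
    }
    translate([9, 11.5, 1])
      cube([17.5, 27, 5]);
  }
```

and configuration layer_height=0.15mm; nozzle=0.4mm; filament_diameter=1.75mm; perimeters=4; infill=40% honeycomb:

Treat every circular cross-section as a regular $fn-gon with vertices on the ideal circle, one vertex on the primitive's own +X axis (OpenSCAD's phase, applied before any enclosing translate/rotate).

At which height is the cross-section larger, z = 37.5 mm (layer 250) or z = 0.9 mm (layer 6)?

Layer 250 (z = 37.5): the cylinder does not reach this height (z outside [0, 24]); the 21×29 cube at (1.5, 16) contributes its full rectangle (area 609.00 mm²); the cube at (1.5, -4) is present — its section is the full 15.5×7.5 rectangle (area 116.25 mm²); Merging all regions: the 2 present regions are separate (no shared area or edge), so areas and boundary lengths simply add and each stays a separate island — area = 725.25 mm²; the cube at (9, 11.5) is absent (z outside [1, 6]); Taking the union: only that combined region is present, so the union is just that shape — area = 725.25 mm²; (whole slice rotated 70° about Z — lengths, areas and connectivity unchanged). So its area = 725.25 mm². Layer 6 (z = 0.9): the r=12 cylinder gives a regular 32-gon of circumradius 12 (constant along its height) (area = (32/2)·12.000²·sin(360°/32) = 449.49 mm²); the cube at (1.5, 16) is not intersected at this z (z outside [16, 38]); the cube at (1.5, -4) is not intersected at this z (z outside [24, 44.5]); Taking the union: only the r=12 cylinder is present, so the union is just that shape — area = 449.49 mm²; the cube at (9, 11.5) does not reach this height (z outside [1, 6]); Combining (union): only the result so far is present, so the union is just that shape — area = 449.49 mm²; (rotated 70° about Z; rotation is an isometry so areas/perimeters/island counts are preserved). So its area = 449.49 mm². Layer 250 is larger (725.25 vs 449.49 mm²).

layer 250 (z = 37.5 mm)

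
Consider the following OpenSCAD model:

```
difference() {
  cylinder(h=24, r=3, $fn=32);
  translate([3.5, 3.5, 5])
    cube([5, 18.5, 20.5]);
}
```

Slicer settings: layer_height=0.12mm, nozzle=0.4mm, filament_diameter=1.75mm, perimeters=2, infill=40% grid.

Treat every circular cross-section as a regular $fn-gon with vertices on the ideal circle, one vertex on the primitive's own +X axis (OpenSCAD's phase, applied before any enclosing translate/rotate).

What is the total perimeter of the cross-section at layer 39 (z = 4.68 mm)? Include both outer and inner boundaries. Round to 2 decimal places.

18.82 mm

At z = 4.68 mm: the r=3 cylinder contributes a regular 32-gon of circumradius 3 (perimeter = 2·32·3.000·sin(180°/32) = 18.82 mm); the cube at (3.5, 3.5) does not reach this height (z outside [5, 25.5]); After the difference (first − rest): none of the subtracted shapes is present at this height, so the r=3 cylinder is unchanged — boundary = 18.82 mm. Overall, the cross-section is a single solid region. Total boundary length (outer) = 18.82 mm.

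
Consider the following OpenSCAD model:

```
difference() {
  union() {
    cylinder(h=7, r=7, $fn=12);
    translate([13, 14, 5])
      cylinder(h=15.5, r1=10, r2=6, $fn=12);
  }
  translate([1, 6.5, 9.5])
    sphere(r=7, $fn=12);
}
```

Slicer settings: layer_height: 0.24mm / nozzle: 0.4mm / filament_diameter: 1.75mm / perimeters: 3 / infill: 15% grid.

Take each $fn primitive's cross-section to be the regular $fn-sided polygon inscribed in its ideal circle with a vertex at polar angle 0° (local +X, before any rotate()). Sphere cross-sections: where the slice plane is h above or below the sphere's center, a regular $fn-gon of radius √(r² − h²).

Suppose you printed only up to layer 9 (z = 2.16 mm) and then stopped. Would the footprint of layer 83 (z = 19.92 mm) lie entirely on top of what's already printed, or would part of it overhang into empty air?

part overhangs

Compare the two slices. At z = 2.16: the cylinder: section is a regular 12-gon, circumradius r=7 (area = (12/2)·7.000²·sin(360°/12) = 147.00 mm²); the cone at (13, 14) is absent (z outside [5, 20.5]); Merging all regions: only the r=7 cylinder is present, so the union is just that shape — area = 147.00 mm²; the sphere at (1, 6.5) is absent (|z−center|=7.340 > r=7); Subtracting the remaining from the first: none of the subtracted shapes is present at this height, so that combined region is unchanged — area = 147.00 mm². At z = 19.92: the cylinder is absent (z outside [0, 7]); the cone at (13, 14) (r1=10→r2=6) has section circumradius 6.150 here — a regular 12-gon (area = (12/2)·6.150²·sin(360°/12) = 113.46 mm²); Taking the union: only the cone at (13, 14) is present, so the union is just that shape — area = 113.46 mm²; the sphere at (1, 6.5) is absent (|z−center|=10.420 > r=7); Taking the first minus the rest: none of the subtracted shapes is present at this height, so the result so far is unchanged — area = 113.46 mm². Checking containment: at z = 19.92 the cross-section extends beyond the z = 2.16 cross-section by about 113.46 mm².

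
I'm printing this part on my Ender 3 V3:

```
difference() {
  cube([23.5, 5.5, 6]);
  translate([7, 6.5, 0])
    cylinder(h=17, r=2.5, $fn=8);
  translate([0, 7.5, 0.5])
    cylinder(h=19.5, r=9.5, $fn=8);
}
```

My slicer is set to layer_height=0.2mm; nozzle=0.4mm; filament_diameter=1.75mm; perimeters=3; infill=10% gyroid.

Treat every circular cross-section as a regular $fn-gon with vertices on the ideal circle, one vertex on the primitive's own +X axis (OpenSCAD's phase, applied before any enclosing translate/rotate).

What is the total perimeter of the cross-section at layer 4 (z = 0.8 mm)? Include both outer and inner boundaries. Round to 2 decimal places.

At z = 0.8 mm: the cube (footprint 23.5×5.5) is included at this height (perimeter 58.00 mm); the r=2.5 cylinder at (7, 6.5) contributes a regular 8-gon of circumradius 2.5 (perimeter = 2·8·2.500·sin(180°/8) = 15.31 mm); the r=9.5 cylinder at (0, 7.5) contributes a regular 8-gon of circumradius 9.5 (perimeter = 2·8·9.500·sin(180°/8) = 58.17 mm); After the difference (first − rest): starting from the 23.5×5.5 cube, the r=2.5 cylinder at (7, 6.5) partially overlaps it — only the 4.25 mm² overlap (of its 17.68 mm²) is removed, clipping the outline; the r=9.5 cylinder at (0, 7.5) partially overlaps it — only the 36.92 mm² overlap (of its 255.27 mm²) is removed, clipping the outline — boundary = 46.05 mm. Overall, the cross-section is a single solid region. Total boundary length (outer) = 46.05 mm.

46.05 mm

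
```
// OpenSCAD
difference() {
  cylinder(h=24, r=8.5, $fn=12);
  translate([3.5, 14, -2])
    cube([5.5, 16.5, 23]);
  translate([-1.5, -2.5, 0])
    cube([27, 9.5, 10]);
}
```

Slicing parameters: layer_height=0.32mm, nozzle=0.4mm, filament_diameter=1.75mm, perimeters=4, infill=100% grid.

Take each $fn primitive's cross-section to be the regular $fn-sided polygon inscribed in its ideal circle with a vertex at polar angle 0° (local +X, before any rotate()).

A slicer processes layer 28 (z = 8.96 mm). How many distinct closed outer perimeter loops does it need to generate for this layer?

At z = 8.96 mm: the cylinder: section is a regular 12-gon, circumradius r=8.5; the 5.5×16.5 cube at (3.5, 14) contributes its full rectangle; the cube at (-1.5, -2.5) is present — its section is the full 27×9.5 rectangle; Subtracting the remaining from the first: starting from the r=8.5 cylinder, the 5.5×16.5 cube at (3.5, 14) misses the remaining region (no effect); the 27×9.5 cube at (-1.5, -2.5) partially overlaps it — only the 84.83 mm² overlap (of its 256.50 mm²) is removed, clipping the outline — 1 connected region. The result has 1 disconnected region.

1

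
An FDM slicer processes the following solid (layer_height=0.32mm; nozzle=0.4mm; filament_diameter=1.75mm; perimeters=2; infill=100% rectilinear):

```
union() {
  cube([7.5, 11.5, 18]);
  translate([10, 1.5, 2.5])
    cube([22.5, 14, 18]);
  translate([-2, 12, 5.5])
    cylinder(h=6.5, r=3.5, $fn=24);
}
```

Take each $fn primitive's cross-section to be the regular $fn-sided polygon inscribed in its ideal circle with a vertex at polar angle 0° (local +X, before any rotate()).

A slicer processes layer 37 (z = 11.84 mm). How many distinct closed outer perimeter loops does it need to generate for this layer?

2

At z = 11.84 mm: the cube (footprint 7.5×11.5) is included at this height; the cube at (10, 1.5) (footprint 22.5×14) is included at this height; the cylinder at (-2, 12): section is a regular 24-gon, circumradius r=3.5; Merging all regions: the regions partially overlap (shared area 2.22 mm²), so overlapping operands fuse into one piece — 2 connected regions. The result has 2 disconnected regions.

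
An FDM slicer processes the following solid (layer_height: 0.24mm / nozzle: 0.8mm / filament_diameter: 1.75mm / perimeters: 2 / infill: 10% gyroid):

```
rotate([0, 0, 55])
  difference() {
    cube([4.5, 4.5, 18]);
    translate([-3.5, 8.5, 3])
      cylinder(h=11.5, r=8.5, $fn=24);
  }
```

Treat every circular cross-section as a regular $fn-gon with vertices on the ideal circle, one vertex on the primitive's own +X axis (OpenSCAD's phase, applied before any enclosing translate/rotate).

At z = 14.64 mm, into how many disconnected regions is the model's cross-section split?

1

At z = 14.64 mm: the 4.5×4.5 cube contributes its full rectangle; the cylinder at (-3.5, 8.5) is absent (z outside [3, 14.5]); After the difference (first − rest): none of the subtracted shapes is present at this height, so the 4.5×4.5 cube is unchanged — 1 connected region; (rotated 55° about Z; rotation is an isometry so areas/perimeters/island counts are preserved). The result has 1 disconnected region.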